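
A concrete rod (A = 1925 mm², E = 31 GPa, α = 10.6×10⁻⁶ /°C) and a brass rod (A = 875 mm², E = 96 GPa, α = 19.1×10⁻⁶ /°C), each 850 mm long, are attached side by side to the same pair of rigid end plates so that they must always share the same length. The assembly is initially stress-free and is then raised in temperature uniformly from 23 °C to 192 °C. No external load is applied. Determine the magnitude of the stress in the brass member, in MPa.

Both members must finish at the same length. With the larger α, the brass tends to over-expand; the plates restrain it, putting the brass in compression and the concrete in tension. With no external load the two internal forces are equal and opposite, magnitude P.
Setting the final lengths equal and cancelling L: (α₁ − α₂)ΔT = P/(A₁E₁) + P/(A₂E₂).
|α₁ − α₂|·ΔT = 8.5×10⁻⁶ × 169 = 0.001437.
1/(A₁E₁) + 1/(A₂E₂) = 1/(1925×31×10³) + 1/(875×96×10³) = 2.866×10⁻⁸ N⁻¹.
So P = 0.001437 / 2.866×10⁻⁸ = 50.12 kN.
σ_{brass} = P/A₂ = 50120/875 = 57.28 MPa, compressive.

σ ≈ 57.3 MPa (compressive)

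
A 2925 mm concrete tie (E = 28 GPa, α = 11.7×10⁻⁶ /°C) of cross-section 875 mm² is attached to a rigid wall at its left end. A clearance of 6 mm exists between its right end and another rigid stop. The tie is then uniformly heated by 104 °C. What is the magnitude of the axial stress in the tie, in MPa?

Free thermal elongation = αΔT L = 11.7×10⁻⁶ × 104 × 2925 = 3.559 mm.
This is smaller than the 6 mm clearance, so the tie expands freely without reaching the stop — the stress is zero.

σ ≈ 0 MPa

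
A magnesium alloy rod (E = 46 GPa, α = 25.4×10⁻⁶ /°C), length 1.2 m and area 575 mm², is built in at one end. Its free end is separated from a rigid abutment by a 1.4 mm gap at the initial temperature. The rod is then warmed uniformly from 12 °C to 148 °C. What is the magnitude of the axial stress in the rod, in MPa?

σ ≈ 105 MPa (compressive)

Free thermal elongation = αΔT L = 25.4×10⁻⁶ × 136 × 1200 = 4.145 mm.
The gap closes (δ_free > 1.4 mm) and the wall then resists a further 4.145 − 1.4 = 2.745 mm of expansion.
Compatibility: PL/(AE) = 2.745 mm, so σ = P/A = E × (2.745/1200) = 105.2 MPa.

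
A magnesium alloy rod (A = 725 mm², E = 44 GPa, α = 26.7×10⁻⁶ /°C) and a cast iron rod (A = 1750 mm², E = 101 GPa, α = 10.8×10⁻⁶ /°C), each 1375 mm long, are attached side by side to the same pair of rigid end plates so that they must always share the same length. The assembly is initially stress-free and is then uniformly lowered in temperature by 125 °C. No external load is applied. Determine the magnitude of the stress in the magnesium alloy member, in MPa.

Both members must finish at the same length. With the larger α, the magnesium alloy tends to over-contract; the plates restrain it, putting the magnesium alloy in tension and the cast iron in compression. With no external load the two internal forces are equal and opposite, magnitude P.
Equating the net (thermal + elastic) strains gives |α₁ − α₂|·ΔT = P·[1/(A₁E₁) + 1/(A₂E₂)].
|α₁ − α₂|·ΔT = 15.9×10⁻⁶ × 125 = 0.001987.
1/(A₁E₁) + 1/(A₂E₂) = 1/(725×44×10³) + 1/(1750×101×10³) = 3.701×10⁻⁸ N⁻¹.
P = 0.001987 / 3.701×10⁻⁸ = 53710 N = 53.71 kN.
σ_{magnesium alloy} = P/A₁ = 53710/725 = 74.08 MPa, tensile.

σ ≈ 74.1 MPa (tensile)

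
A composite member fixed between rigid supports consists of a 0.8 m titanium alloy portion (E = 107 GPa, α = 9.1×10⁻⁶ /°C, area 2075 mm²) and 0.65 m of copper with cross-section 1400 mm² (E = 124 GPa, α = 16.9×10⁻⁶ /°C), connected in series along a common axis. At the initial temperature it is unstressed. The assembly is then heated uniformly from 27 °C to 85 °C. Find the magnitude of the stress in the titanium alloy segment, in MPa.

σ ≈ 69.5 MPa (compressive)

With the walls removed the bar would change length by δ_free = Σ αᵢΔT Lᵢ = 9.1×10⁻⁶×58×800 + 16.9×10⁻⁶×58×650 = 1.059 mm.
The rigid supports impose zero overall length change; the single axial force P common to all segments must satisfy P Σ Lᵢ/(AᵢEᵢ) = δ_free.
The series flexibility is Σ Lᵢ/(AᵢEᵢ) = 800/(2075×107×10³) + 650/(1400×124×10³) = 7.347×10⁻⁶ mm/N.
P = 1.059 / 7.347×10⁻⁶ = 144200 N = 144.2 kN, compressive.
σ_{titanium alloy} = P / A = 144200 / 2075 = 69.49 MPa.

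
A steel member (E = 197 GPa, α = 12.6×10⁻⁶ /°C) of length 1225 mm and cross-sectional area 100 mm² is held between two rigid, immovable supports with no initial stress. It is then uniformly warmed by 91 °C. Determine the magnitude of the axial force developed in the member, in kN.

P ≈ 22.6 kN (compressive)

With zero net strain, σ = E·αΔT = 197 GPa × 12.6×10⁻⁶ × 91 = 225.9 MPa.
Axial force P = σA = 225.9 × 100 = 22590 N = 22.59 kN, compressive.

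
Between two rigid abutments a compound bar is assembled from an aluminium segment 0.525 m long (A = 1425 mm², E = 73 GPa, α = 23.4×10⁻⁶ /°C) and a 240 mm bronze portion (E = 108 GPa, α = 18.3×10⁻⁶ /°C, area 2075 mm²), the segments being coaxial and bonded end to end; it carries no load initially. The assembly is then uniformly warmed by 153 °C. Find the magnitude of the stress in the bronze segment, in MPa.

With the walls removed the bar would change length by δ_free = Σ αᵢΔT Lᵢ = 23.4×10⁻⁶×153×525 + 18.3×10⁻⁶×153×240 = 2.552 mm.
The walls prevent any net length change, so an axial force P (same in every segment) develops. Compatibility: P · Σ Lᵢ/(AᵢEᵢ) = δ_free.
Σ Lᵢ/(AᵢEᵢ) = 525/(1425×73×10³) + 240/(2075×108×10³) = 6.118×10⁻⁶ mm/N.
P = 2.552 / 6.118×10⁻⁶ = 417100 N = 417.1 kN, compressive.
σ_{bronze} = P / A = 417100 / 2075 = 201 MPa.

σ ≈ 201 MPa (compressive)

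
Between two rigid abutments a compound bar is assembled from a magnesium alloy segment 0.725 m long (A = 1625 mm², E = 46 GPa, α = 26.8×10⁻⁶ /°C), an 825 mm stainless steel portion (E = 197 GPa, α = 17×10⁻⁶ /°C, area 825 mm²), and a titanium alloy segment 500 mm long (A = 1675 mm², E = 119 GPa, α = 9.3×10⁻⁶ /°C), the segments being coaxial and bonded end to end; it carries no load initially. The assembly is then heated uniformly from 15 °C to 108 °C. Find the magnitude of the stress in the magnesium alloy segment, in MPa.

σ ≈ 126 MPa (compressive)

With the walls removed the bar would change length by δ_free = Σ αᵢΔT Lᵢ = 26.8×10⁻⁶×93×725 + 17×10⁻⁶×93×825 + 9.3×10⁻⁶×93×500 = 3.544 mm.
Since the ends are fixed, an axial force P builds up, equal in every segment, with P · Σ Lᵢ/(AᵢEᵢ) = δ_free.
Σ Lᵢ/(AᵢEᵢ) = 725/(1625×46×10³) + 825/(825×197×10³) + 500/(1675×119×10³) = 1.728×10⁻⁵ mm/N.
So P = 3.544 / 1.728×10⁻⁵ = 205 kN, compressive.
σ_{magnesium alloy} = P / A = 205000 / 1625 = 126.2 MPa.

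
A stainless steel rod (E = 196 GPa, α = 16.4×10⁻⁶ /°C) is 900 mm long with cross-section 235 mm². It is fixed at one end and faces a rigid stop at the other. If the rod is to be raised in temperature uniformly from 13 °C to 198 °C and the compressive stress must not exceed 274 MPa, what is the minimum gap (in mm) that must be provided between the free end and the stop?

g ≈ 1.47 mm

Free expansion if unrestrained: δ_free = αΔT L = 16.4×10⁻⁶ × 185 × 900 = 2.731 mm.
A stress of 274 MPa corresponds to the wall pushing the rod back by σL/E = 274×900/(196×10³) = 1.258 mm.
The gap must absorb the remainder: g_min = 2.731 − 1.258 = 1.472 mm.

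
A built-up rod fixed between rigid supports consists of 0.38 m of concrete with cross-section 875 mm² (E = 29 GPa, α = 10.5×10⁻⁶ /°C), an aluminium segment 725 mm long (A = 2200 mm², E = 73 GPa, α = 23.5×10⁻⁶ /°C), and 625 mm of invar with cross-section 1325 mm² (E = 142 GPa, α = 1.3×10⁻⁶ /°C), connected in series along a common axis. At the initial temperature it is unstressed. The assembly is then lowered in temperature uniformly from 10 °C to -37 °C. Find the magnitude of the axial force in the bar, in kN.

P ≈ 45 kN (tensile)

If the supports were absent, the total length change would be Σ αᵢΔT Lᵢ = 10.5×10⁻⁶×47×380 + 23.5×10⁻⁶×47×725 + 1.3×10⁻⁶×47×625 = 1.026 mm.
The rigid supports impose zero overall length change; the single axial force P common to all segments must satisfy P Σ Lᵢ/(AᵢEᵢ) = δ_free.
Σ Lᵢ/(AᵢEᵢ) = 380/(875×29×10³) + 725/(2200×73×10³) + 625/(1325×142×10³) = 2.281×10⁻⁵ mm/N.
Hence P = δ_free / Σ(L/AE) = 1.026/2.281×10⁻⁵ = 45 kN (tensile).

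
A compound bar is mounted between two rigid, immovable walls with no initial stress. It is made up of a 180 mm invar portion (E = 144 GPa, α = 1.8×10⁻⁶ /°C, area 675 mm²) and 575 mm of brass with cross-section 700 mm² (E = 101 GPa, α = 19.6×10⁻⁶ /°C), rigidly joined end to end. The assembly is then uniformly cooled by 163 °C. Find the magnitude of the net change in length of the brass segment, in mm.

|ΔL| ≈ 0.298 mm

Free thermal contraction of the whole bar: Σ αᵢΔT Lᵢ = 1.8×10⁻⁶×163×180 + 19.6×10⁻⁶×163×575 = 1.89 mm.
The walls prevent any net length change, so an axial force P (same in every segment) develops. Compatibility: P · Σ Lᵢ/(AᵢEᵢ) = δ_free.
The series flexibility is Σ Lᵢ/(AᵢEᵢ) = 180/(675×144×10³) + 575/(700×101×10³) = 9.985×10⁻⁶ mm/N.
Hence P = δ_free / Σ(L/AE) = 1.89/9.985×10⁻⁶ = 189.3 kN (tensile).
For the brass segment, free thermal change = 19.6×10⁻⁶×163×575 = 1.837 mm and elastic change from P = 189300×575/(700×101×10³) = 1.539 mm; these oppose, so the net change is 0.298 mm (segment shortens).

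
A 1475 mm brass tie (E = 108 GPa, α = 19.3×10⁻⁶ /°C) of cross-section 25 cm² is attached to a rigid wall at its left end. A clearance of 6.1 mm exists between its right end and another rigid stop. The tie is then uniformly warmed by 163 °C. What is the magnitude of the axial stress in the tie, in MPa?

Unrestrained expansion: δ_free = αΔT L = 19.3×10⁻⁶ × 163 × 1475 = 4.64 mm.
Since δ_free = 4.64 mm is less than the 6.1 mm gap, the tie never touches the wall. No axial force develops.

σ ≈ 0 MPa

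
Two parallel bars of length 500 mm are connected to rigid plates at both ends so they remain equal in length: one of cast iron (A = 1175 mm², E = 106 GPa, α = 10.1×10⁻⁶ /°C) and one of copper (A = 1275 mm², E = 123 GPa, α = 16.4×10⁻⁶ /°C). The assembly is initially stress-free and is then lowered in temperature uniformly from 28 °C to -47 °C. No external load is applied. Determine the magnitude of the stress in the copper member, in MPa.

Both members must finish at the same length. With the larger α, the copper tends to over-contract; the plates restrain it, putting the copper in tension and the cast iron in compression. With no external load the two internal forces are equal and opposite, magnitude P.
Equating the net (thermal + elastic) strains gives |α₁ − α₂|·ΔT = P·[1/(A₁E₁) + 1/(A₂E₂)].
|α₁ − α₂|·ΔT = 6.3×10⁻⁶ × 75 = 0.0004725.
1/(A₁E₁) + 1/(A₂E₂) = 1/(1175×106×10³) + 1/(1275×123×10³) = 1.441×10⁻⁸ N⁻¹.
P = 0.0004725 / 1.441×10⁻⁸ = 32800 N = 32.8 kN.
σ_{copper} = P/A₂ = 32800/1275 = 25.73 MPa, tensile.

σ ≈ 25.7 MPa (tensile)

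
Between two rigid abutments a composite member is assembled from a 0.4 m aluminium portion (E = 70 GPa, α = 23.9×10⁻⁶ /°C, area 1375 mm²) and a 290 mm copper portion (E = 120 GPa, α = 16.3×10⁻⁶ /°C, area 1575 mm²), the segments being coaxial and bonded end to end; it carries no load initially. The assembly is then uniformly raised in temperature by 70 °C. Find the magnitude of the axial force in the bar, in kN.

P ≈ 176 kN (compressive)

Free thermal expansion of the whole bar: Σ αᵢΔT Lᵢ = 23.9×10⁻⁶×70×400 + 16.3×10⁻⁶×70×290 = 1 mm.
The rigid supports impose zero overall length change; the single axial force P common to all segments must satisfy P Σ Lᵢ/(AᵢEᵢ) = δ_free.
Σ Lᵢ/(AᵢEᵢ) = 400/(1375×70×10³) + 290/(1575×120×10³) = 5.69×10⁻⁶ mm/N.
So P = 1 / 5.69×10⁻⁶ = 175.8 kN, compressive.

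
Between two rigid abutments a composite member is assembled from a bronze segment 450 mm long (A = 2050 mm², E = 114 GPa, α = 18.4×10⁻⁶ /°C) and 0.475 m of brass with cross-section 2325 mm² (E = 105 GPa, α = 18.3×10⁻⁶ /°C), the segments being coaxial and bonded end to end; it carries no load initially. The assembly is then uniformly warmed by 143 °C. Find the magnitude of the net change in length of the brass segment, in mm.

If the supports were absent, the total length change would be Σ αᵢΔT Lᵢ = 18.4×10⁻⁶×143×450 + 18.3×10⁻⁶×143×475 = 2.427 mm.
The rigid supports impose zero overall length change; the single axial force P common to all segments must satisfy P Σ Lᵢ/(AᵢEᵢ) = δ_free.
Σ Lᵢ/(AᵢEᵢ) = 450/(2050×114×10³) + 475/(2325×105×10³) = 3.871×10⁻⁶ mm/N.
Hence P = δ_free / Σ(L/AE) = 2.427/3.871×10⁻⁶ = 626.9 kN (compressive).
For the brass segment, free thermal change = 18.3×10⁻⁶×143×475 = 1.243 mm and elastic change from P = 626900×475/(2325×105×10³) = 1.22 mm; these oppose, so the net change is 0.0232 mm (segment lengthens).

|ΔL| ≈ 0.0232 mm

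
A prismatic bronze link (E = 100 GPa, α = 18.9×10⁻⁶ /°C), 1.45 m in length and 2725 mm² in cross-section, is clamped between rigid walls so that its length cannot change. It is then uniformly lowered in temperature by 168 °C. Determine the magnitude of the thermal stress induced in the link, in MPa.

With length fixed, the mechanical strain must cancel the thermal strain αΔT = 18.9×10⁻⁶ × 168 = 3175.2×10⁻⁶.
Hence σ = E·αΔT = 100×10³ × 3175.2×10⁻⁶ = 317.5 MPa, tensile.

σ ≈ 318 MPa (tensile)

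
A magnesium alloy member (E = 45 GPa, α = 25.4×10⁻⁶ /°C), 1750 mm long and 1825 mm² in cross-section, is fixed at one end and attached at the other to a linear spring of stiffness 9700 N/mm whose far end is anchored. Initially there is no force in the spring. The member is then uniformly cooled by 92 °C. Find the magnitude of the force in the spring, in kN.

P ≈ 32.9 kN

If the spring were absent the member would shorten by αΔT L = 25.4×10⁻⁶ × 92 × 1750 = 4.089 mm.
Let P be the tensile force in the spring. The member extends elastically by PL/(AE) and the spring stretches by P/k; together these equal δ_free.
P [ L/(AE) + 1/k ] = δ_free → P [ 1750/(1825×45×10³) + 1/(9700) ] = 4.089.
P = 4.089 / 0.0001244 = 32870 N.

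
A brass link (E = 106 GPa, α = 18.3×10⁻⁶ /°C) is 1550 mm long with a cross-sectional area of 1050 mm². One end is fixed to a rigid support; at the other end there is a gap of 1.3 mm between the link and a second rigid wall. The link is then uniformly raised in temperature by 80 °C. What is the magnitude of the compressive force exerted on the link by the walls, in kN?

If the wall were absent the link would grow by αΔT L = 18.3×10⁻⁶ × 80 × 1550 = 2.269 mm.
After closing the 1.3 mm clearance, 2.269 − 1.3 = 0.9692 mm of expansion remains to be suppressed by the wall.
That suppressed elongation corresponds to σ = E·Δ/L = 106×10³ × 0.9692/1550 = 66.28 MPa.
Force on the wall = σA = 66.28 × 1050 mm² = 69.59 kN.

P ≈ 69.6 kN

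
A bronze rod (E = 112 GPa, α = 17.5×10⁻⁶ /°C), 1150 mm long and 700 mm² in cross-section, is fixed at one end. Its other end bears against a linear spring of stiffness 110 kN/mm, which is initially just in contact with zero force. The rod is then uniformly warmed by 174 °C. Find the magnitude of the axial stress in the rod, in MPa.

If the spring were absent the rod would lengthen by αΔT L = 17.5×10⁻⁶ × 174 × 1150 = 3.502 mm.
With a force P in the spring, the elastic change of the rod is PL/(AE) and that of the spring is P/k; compatibility requires their sum to equal δ_free.
P [ L/(AE) + 1/k ] = δ_free → P [ 1150/(700×112×10³) + 1/(110×10³) ] = 3.502.
P = 3.502 / 2.376×10⁻⁵ = 147400 N.
σ = P/A = 147400/700 = 210.5 MPa.

σ ≈ 211 MPa (compressive)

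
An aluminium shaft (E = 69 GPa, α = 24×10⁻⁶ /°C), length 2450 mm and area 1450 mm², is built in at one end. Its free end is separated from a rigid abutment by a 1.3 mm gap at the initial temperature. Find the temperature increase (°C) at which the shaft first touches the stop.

ΔT ≈ 22.1 °C

The gap closes when αΔT L = 1.3 mm, since the shaft is still unstressed at that instant.
So ΔT = g/(αL) = 1.3/(24×10⁻⁶ × 2450) = 22.11 °C.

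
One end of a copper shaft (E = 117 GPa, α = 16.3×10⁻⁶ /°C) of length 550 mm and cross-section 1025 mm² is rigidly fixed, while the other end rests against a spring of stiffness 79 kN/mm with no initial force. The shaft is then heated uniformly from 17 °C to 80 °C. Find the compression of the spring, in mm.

δ ≈ 0.415 mm

The unrestrained thermal change is αΔT L = 16.3×10⁻⁶ × 63 × 550 = 0.5648 mm.
With a force P in the spring, the elastic change of the shaft is PL/(AE) and that of the spring is P/k; compatibility requires their sum to equal δ_free.
So P = δ_free / [L/(AE) + 1/k] = 0.5648 / [ 550/(1025×117×10³) + 1/(79×10³) ].
P = 0.5648 / 1.724×10⁻⁵ = 32750 N.
Spring compression = P/k = 32750/(79×10³) = 0.4146 mm.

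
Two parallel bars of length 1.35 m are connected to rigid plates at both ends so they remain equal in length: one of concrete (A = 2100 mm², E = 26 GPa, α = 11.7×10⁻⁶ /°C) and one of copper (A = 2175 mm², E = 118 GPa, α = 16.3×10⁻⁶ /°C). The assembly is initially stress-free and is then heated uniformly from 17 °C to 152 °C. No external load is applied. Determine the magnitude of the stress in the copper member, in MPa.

The copper has the larger α, so on heating it would change length more than the concrete if both were free. The rigid plates force a common final length, so the copper is put into compression and the concrete into tension, with equal and opposite forces P (no external load).
Compatibility of the two members (thermal + elastic change equal): (α₁ − α₂)ΔT = P·[1/(A₁E₁) + 1/(A₂E₂)].
|α₁ − α₂|·ΔT = 4.6×10⁻⁶ × 135 = 0.000621.
1/(A₁E₁) + 1/(A₂E₂) = 1/(2100×26×10³) + 1/(2175×118×10³) = 2.221×10⁻⁸ N⁻¹.
P = 0.000621 / 2.221×10⁻⁸ = 27960 N = 27.96 kN.
σ_{copper} = P/A₂ = 27960/2175 = 12.85 MPa, compressive.

σ ≈ 12.9 MPa (compressive)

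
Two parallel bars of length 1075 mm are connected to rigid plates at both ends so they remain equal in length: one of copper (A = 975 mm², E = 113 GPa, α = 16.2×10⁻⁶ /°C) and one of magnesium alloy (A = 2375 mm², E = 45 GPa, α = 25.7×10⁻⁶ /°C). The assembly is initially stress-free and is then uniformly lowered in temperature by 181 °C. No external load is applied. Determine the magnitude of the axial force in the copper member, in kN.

Both members must finish at the same length. With the larger α, the magnesium alloy tends to over-contract; the plates restrain it, putting the magnesium alloy in tension and the copper in compression. With no external load the two internal forces are equal and opposite, magnitude P.
Setting the final lengths equal and cancelling L: (α₁ − α₂)ΔT = P/(A₁E₁) + P/(A₂E₂).
|α₁ − α₂|·ΔT = 9.5×10⁻⁶ × 181 = 0.001719.
1/(A₁E₁) + 1/(A₂E₂) = 1/(975×113×10³) + 1/(2375×45×10³) = 1.843×10⁻⁸ N⁻¹.
P = 0.001719 / 1.843×10⁻⁸ = 93280 N = 93.28 kN.

P ≈ 93.3 kN (compressive in the copper)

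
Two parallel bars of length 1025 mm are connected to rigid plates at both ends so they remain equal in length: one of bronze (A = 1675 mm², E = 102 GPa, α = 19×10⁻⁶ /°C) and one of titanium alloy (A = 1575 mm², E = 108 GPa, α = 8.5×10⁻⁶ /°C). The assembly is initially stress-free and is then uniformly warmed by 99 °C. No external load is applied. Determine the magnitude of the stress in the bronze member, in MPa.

Both members must finish at the same length. With the larger α, the bronze tends to over-expand; the plates restrain it, putting the bronze in compression and the titanium alloy in tension. With no external load the two internal forces are equal and opposite, magnitude P.
Setting the final lengths equal and cancelling L: (α₁ − α₂)ΔT = P/(A₁E₁) + P/(A₂E₂).
|α₁ − α₂|·ΔT = 10.5×10⁻⁶ × 99 = 0.001039.
1/(A₁E₁) + 1/(A₂E₂) = 1/(1675×102×10³) + 1/(1575×108×10³) = 1.173×10⁻⁸ N⁻¹.
P = 0.001039 / 1.173×10⁻⁸ = 88600 N = 88.6 kN.
σ_{bronze} = P/A₁ = 88600/1675 = 52.9 MPa, compressive.

σ ≈ 52.9 MPa (compressive)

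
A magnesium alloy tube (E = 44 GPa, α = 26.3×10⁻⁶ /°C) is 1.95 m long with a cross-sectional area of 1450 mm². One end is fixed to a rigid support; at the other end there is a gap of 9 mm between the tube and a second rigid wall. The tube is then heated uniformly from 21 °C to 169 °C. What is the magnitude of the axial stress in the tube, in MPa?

Unrestrained expansion: δ_free = αΔT L = 26.3×10⁻⁶ × 148 × 1950 = 7.59 mm.
This is smaller than the 9 mm clearance, so the tube expands freely without reaching the stop — the stress is zero.

σ ≈ 0 MPa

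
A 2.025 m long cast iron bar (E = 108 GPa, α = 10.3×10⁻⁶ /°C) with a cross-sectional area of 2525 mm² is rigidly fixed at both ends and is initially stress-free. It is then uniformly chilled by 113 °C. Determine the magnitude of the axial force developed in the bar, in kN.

P ≈ 317 kN (tensile)

Full restraint means ε = 0, so the stress is σ = EαΔT = 108×10³ × 10.3×10⁻⁶ × 113 = 125.7 MPa.
Then P = σA = 125.7 × 2525 mm² = 317.4 kN, tensile.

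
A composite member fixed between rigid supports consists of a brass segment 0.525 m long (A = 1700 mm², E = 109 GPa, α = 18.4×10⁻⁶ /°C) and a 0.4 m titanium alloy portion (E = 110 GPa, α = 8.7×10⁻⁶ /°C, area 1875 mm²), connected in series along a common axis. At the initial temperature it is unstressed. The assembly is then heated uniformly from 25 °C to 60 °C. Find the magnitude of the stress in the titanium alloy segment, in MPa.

σ ≈ 51.4 MPa (compressive)

Free thermal expansion of the whole bar: Σ αᵢΔT Lᵢ = 18.4×10⁻⁶×35×525 + 8.7×10⁻⁶×35×400 = 0.4599 mm.
The walls prevent any net length change, so an axial force P (same in every segment) develops. Compatibility: P · Σ Lᵢ/(AᵢEᵢ) = δ_free.
Σ Lᵢ/(AᵢEᵢ) = 525/(1700×109×10³) + 400/(1875×110×10³) = 4.773×10⁻⁶ mm/N.
P = 0.4599 / 4.773×10⁻⁶ = 96360 N = 96.36 kN, compressive.
σ_{titanium alloy} = P / A = 96360 / 1875 = 51.39 MPa.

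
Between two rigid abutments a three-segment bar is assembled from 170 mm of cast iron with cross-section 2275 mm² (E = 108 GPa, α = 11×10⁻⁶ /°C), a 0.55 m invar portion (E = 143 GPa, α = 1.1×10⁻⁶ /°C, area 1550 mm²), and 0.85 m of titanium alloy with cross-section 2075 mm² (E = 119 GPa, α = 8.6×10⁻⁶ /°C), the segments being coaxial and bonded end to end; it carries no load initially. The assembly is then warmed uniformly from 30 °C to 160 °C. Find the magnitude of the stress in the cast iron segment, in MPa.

If the supports were absent, the total length change would be Σ αᵢΔT Lᵢ = 11×10⁻⁶×130×170 + 1.1×10⁻⁶×130×550 + 8.6×10⁻⁶×130×850 = 1.272 mm.
Since the ends are fixed, an axial force P builds up, equal in every segment, with P · Σ Lᵢ/(AᵢEᵢ) = δ_free.
Σ Lᵢ/(AᵢEᵢ) = 170/(2275×108×10³) + 550/(1550×143×10³) + 850/(2075×119×10³) = 6.616×10⁻⁶ mm/N.
So P = 1.272 / 6.616×10⁻⁶ = 192.3 kN, compressive.
σ_{cast iron} = P / A = 192300 / 2275 = 84.52 MPa.

σ ≈ 84.5 MPa (compressive)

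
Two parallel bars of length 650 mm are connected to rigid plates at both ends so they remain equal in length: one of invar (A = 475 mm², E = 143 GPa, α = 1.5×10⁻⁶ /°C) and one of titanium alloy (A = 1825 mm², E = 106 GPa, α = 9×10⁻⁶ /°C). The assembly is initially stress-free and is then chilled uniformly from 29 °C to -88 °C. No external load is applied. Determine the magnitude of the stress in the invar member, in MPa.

The titanium alloy has the larger α, so on cooling it would change length more than the invar if both were free. The rigid plates force a common final length, so the titanium alloy is put into tension and the invar into compression, with equal and opposite forces P (no external load).
Equating the net (thermal + elastic) strains gives |α₁ − α₂|·ΔT = P·[1/(A₁E₁) + 1/(A₂E₂)].
|α₁ − α₂|·ΔT = 7.5×10⁻⁶ × 117 = 0.0008775.
1/(A₁E₁) + 1/(A₂E₂) = 1/(475×143×10³) + 1/(1825×106×10³) = 1.989×10⁻⁸ N⁻¹.
P = 0.0008775 / 1.989×10⁻⁸ = 44110 N = 44.11 kN.
σ_{invar} = P/A₁ = 44110/475 = 92.87 MPa, compressive.

σ ≈ 92.9 MPa (compressive)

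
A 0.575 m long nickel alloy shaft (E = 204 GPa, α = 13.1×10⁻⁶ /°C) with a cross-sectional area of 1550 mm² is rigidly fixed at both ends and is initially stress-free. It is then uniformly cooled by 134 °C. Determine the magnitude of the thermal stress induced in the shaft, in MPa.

σ ≈ 358 MPa (tensile)

With length fixed, the mechanical strain must cancel the thermal strain αΔT = 13.1×10⁻⁶ × 134 = 1755.4×10⁻⁶.
Hence σ = E·αΔT = 204×10³ × 1755.4×10⁻⁶ = 358.1 MPa, tensile.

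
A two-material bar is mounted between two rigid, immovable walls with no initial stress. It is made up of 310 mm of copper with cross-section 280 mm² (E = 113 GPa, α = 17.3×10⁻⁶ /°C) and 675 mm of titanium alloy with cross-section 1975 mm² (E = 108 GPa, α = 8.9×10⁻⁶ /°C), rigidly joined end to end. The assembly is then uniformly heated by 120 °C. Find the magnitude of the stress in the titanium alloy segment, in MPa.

σ ≈ 53.3 MPa (compressive)

With the walls removed the bar would change length by δ_free = Σ αᵢΔT Lᵢ = 17.3×10⁻⁶×120×310 + 8.9×10⁻⁶×120×675 = 1.364 mm.
The walls prevent any net length change, so an axial force P (same in every segment) develops. Compatibility: P · Σ Lᵢ/(AᵢEᵢ) = δ_free.
Σ Lᵢ/(AᵢEᵢ) = 310/(280×113×10³) + 675/(1975×108×10³) = 1.296×10⁻⁵ mm/N.
Hence P = δ_free / Σ(L/AE) = 1.364/1.296×10⁻⁵ = 105.3 kN (compressive).
σ_{titanium alloy} = P / A = 105300 / 1975 = 53.3 MPa.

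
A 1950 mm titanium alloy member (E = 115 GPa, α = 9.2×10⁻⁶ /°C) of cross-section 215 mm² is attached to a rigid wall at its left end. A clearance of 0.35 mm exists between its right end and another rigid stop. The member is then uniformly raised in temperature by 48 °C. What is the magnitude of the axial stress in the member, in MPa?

If the wall were absent the member would grow by αΔT L = 9.2×10⁻⁶ × 48 × 1950 = 0.8611 mm.
This exceeds the 0.35 mm gap, so the wall pushes back. The portion of expansion that must be recovered elastically is δ_free − gap = 0.8611 − 0.35 = 0.5111 mm.
So σ = E(δ_free − g)/L = 115×10³ × 0.5111/1950 = 30.14 MPa.

σ ≈ 30.1 MPa (compressive)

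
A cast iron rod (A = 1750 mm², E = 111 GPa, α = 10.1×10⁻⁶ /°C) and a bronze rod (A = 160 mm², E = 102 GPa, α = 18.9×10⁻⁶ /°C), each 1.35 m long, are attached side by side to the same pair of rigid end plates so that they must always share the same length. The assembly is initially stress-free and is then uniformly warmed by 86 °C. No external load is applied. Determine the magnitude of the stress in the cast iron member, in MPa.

σ ≈ 6.51 MPa (tensile)

Equilibrium of a rigid end plate with no external load gives equal and opposite internal forces ±P in the two members. Since α_{bronze} > α_{cast iron}, heating drives the bronze into compression and the cast iron into tension.
Setting the final lengths equal and cancelling L: (α₁ − α₂)ΔT = P/(A₁E₁) + P/(A₂E₂).
|α₁ − α₂|·ΔT = 8.8×10⁻⁶ × 86 = 0.0007568.
1/(A₁E₁) + 1/(A₂E₂) = 1/(1750×111×10³) + 1/(160×102×10³) = 6.642×10⁻⁸ N⁻¹.
P = 0.0007568 / 6.642×10⁻⁸ = 11390 N = 11.39 kN.
σ_{cast iron} = P/A₁ = 11390/1750 = 6.511 MPa, tensile.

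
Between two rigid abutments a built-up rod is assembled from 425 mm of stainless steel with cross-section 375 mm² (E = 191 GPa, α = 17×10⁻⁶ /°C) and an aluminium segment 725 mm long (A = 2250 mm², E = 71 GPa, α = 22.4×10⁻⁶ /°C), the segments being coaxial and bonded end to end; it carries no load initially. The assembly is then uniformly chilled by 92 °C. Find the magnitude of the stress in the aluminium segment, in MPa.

σ ≈ 91.6 MPa (tensile)

With the walls removed the bar would change length by δ_free = Σ αᵢΔT Lᵢ = 17×10⁻⁶×92×425 + 22.4×10⁻⁶×92×725 = 2.159 mm.
The rigid supports impose zero overall length change; the single axial force P common to all segments must satisfy P Σ Lᵢ/(AᵢEᵢ) = δ_free.
The series flexibility is Σ Lᵢ/(AᵢEᵢ) = 425/(375×191×10³) + 725/(2250×71×10³) = 1.047×10⁻⁵ mm/N.
P = 2.159 / 1.047×10⁻⁵ = 206100 N = 206.1 kN, tensile.
σ_{aluminium} = P / A = 206100 / 2250 = 91.62 MPa.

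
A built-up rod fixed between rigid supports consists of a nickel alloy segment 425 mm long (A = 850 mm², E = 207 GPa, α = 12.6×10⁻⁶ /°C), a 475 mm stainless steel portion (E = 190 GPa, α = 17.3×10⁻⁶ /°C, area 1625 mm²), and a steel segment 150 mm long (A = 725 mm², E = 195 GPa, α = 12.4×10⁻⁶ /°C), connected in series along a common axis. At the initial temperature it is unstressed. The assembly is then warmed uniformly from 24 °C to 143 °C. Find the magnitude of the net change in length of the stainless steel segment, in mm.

|ΔL| ≈ 0.414 mm

If the supports were absent, the total length change would be Σ αᵢΔT Lᵢ = 12.6×10⁻⁶×119×425 + 17.3×10⁻⁶×119×475 + 12.4×10⁻⁶×119×150 = 1.836 mm.
The rigid supports impose zero overall length change; the single axial force P common to all segments must satisfy P Σ Lᵢ/(AᵢEᵢ) = δ_free.
Σ Lᵢ/(AᵢEᵢ) = 425/(850×207×10³) + 475/(1625×190×10³) + 150/(725×195×10³) = 5.015×10⁻⁶ mm/N.
P = 1.836 / 5.015×10⁻⁶ = 366200 N = 366.2 kN, compressive.
For the stainless steel segment, free thermal change = 17.3×10⁻⁶×119×475 = 0.9779 mm and elastic change from P = 366200×475/(1625×190×10³) = 0.5634 mm; these oppose, so the net change is 0.414 mm (segment lengthens).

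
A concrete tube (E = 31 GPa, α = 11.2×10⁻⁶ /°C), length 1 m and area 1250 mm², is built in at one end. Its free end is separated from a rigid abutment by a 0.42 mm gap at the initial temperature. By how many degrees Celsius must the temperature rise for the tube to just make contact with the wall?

The gap closes when αΔT L = 0.42 mm, since the tube is still unstressed at that instant.
ΔT = 0.42 / (11.2×10⁻⁶ × 1000) = 37.5 °C.

ΔT ≈ 37.5 °C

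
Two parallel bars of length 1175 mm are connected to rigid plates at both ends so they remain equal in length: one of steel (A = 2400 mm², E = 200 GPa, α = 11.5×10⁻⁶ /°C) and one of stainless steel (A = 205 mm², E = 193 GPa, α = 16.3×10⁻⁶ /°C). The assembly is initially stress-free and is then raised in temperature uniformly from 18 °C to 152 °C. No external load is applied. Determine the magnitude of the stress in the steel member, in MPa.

Equilibrium of a rigid end plate with no external load gives equal and opposite internal forces ±P in the two members. Since α_{stainless steel} > α_{steel}, heating drives the stainless steel into compression and the steel into tension.
Equating the net (thermal + elastic) strains gives |α₁ − α₂|·ΔT = P·[1/(A₁E₁) + 1/(A₂E₂)].
|α₁ − α₂|·ΔT = 4.8×10⁻⁶ × 134 = 0.0006432.
1/(A₁E₁) + 1/(A₂E₂) = 1/(2400×200×10³) + 1/(205×193×10³) = 2.736×10⁻⁸ N⁻¹.
So P = 0.0006432 / 2.736×10⁻⁸ = 23.51 kN.
σ_{steel} = P/A₁ = 23510/2400 = 9.796 MPa, tensile.

σ ≈ 9.8 MPa (tensile)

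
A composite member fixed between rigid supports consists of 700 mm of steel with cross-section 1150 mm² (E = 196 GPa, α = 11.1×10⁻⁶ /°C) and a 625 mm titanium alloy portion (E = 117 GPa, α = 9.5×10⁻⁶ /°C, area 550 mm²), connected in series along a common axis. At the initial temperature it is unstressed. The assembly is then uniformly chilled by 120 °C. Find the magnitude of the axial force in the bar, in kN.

If the supports were absent, the total length change would be Σ αᵢΔT Lᵢ = 11.1×10⁻⁶×120×700 + 9.5×10⁻⁶×120×625 = 1.645 mm.
The walls prevent any net length change, so an axial force P (same in every segment) develops. Compatibility: P · Σ Lᵢ/(AᵢEᵢ) = δ_free.
The series flexibility is Σ Lᵢ/(AᵢEᵢ) = 700/(1150×196×10³) + 625/(550×117×10³) = 1.282×10⁻⁵ mm/N.
P = 1.645 / 1.282×10⁻⁵ = 128300 N = 128.3 kN, tensile.

P ≈ 128 kN (tensile)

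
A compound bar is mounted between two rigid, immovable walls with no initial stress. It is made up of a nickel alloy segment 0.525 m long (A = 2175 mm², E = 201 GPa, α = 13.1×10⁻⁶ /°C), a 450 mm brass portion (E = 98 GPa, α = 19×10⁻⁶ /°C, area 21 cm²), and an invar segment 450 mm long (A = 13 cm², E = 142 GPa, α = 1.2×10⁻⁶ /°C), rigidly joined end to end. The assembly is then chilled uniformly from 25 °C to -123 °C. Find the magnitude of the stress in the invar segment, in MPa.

σ ≈ 312 MPa (tensile)

Free thermal contraction of the whole bar: Σ αᵢΔT Lᵢ = 13.1×10⁻⁶×148×525 + 19×10⁻⁶×148×450 + 1.2×10⁻⁶×148×450 = 2.363 mm.
Since the ends are fixed, an axial force P builds up, equal in every segment, with P · Σ Lᵢ/(AᵢEᵢ) = δ_free.
Σ Lᵢ/(AᵢEᵢ) = 525/(2175×201×10³) + 450/(2100×98×10³) + 450/(1300×142×10³) = 5.825×10⁻⁶ mm/N.
So P = 2.363 / 5.825×10⁻⁶ = 405.7 kN, tensile.
σ_{invar} = P / A = 405700 / 1300 = 312.1 MPa.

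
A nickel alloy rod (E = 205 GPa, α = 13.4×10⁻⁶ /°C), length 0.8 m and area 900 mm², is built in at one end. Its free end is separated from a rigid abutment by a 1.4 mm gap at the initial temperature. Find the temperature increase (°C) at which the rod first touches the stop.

The gap closes when αΔT L = 1.4 mm, since the rod is still unstressed at that instant.
So ΔT = g/(αL) = 1.4/(13.4×10⁻⁶ × 800) = 130.6 °C.

ΔT ≈ 131 °C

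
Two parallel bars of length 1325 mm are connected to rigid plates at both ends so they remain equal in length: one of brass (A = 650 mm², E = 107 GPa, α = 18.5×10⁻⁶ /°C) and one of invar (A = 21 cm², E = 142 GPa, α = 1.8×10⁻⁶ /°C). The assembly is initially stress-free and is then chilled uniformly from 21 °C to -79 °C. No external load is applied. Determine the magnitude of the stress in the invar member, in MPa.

Equilibrium of a rigid end plate with no external load gives equal and opposite internal forces ±P in the two members. Since α_{brass} > α_{invar}, cooling drives the brass into tension and the invar into compression.
Equating the net (thermal + elastic) strains gives |α₁ − α₂|·ΔT = P·[1/(A₁E₁) + 1/(A₂E₂)].
|α₁ − α₂|·ΔT = 16.7×10⁻⁶ × 100 = 0.00167.
1/(A₁E₁) + 1/(A₂E₂) = 1/(650×107×10³) + 1/(2100×142×10³) = 1.773×10⁻⁸ N⁻¹.
P = 0.00167 / 1.773×10⁻⁸ = 94180 N = 94.18 kN.
σ_{invar} = P/A₂ = 94180/2100 = 44.85 MPa, compressive.

σ ≈ 44.8 MPa (compressive)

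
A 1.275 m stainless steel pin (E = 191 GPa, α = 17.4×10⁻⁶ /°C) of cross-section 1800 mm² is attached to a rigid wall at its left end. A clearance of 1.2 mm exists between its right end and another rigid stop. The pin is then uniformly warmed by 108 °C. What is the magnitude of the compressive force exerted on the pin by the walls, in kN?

Free thermal elongation = αΔT L = 17.4×10⁻⁶ × 108 × 1275 = 2.396 mm.
This exceeds the 1.2 mm gap, so the wall pushes back. The portion of expansion that must be recovered elastically is δ_free − gap = 2.396 − 1.2 = 1.196 mm.
Compatibility: PL/(AE) = 1.196 mm, so σ = P/A = E × (1.196/1275) = 179.2 MPa.
P = σA = 179.2 × 1800 = 322.5 kN.

P ≈ 322 kN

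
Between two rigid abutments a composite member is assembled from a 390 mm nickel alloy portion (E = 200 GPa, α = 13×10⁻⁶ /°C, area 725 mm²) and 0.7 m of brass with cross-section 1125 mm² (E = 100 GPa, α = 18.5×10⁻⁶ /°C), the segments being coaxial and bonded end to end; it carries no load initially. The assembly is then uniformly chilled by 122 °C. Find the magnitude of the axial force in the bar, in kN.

Free thermal contraction of the whole bar: Σ αᵢΔT Lᵢ = 13×10⁻⁶×122×390 + 18.5×10⁻⁶×122×700 = 2.198 mm.
The walls prevent any net length change, so an axial force P (same in every segment) develops. Compatibility: P · Σ Lᵢ/(AᵢEᵢ) = δ_free.
Σ Lᵢ/(AᵢEᵢ) = 390/(725×200×10³) + 700/(1125×100×10³) = 8.912×10⁻⁶ mm/N.
P = 2.198 / 8.912×10⁻⁶ = 246700 N = 246.7 kN, tensile.

P ≈ 247 kN (tensile)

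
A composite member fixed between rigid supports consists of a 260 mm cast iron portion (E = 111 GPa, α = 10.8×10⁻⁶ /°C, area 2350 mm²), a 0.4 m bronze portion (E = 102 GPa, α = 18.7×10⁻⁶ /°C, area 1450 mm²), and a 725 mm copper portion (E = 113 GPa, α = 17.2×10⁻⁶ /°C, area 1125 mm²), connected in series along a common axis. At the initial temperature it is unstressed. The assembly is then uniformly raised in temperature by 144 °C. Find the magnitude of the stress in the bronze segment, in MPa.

Free thermal expansion of the whole bar: Σ αᵢΔT Lᵢ = 10.8×10⁻⁶×144×260 + 18.7×10⁻⁶×144×400 + 17.2×10⁻⁶×144×725 = 3.277 mm.
The rigid supports impose zero overall length change; the single axial force P common to all segments must satisfy P Σ Lᵢ/(AᵢEᵢ) = δ_free.
The series flexibility is Σ Lᵢ/(AᵢEᵢ) = 260/(2350×111×10³) + 400/(1450×102×10³) + 725/(1125×113×10³) = 9.404×10⁻⁶ mm/N.
So P = 3.277 / 9.404×10⁻⁶ = 348.5 kN, compressive.
σ_{bronze} = P / A = 348500 / 1450 = 240.3 MPa.

σ ≈ 240 MPa (compressive)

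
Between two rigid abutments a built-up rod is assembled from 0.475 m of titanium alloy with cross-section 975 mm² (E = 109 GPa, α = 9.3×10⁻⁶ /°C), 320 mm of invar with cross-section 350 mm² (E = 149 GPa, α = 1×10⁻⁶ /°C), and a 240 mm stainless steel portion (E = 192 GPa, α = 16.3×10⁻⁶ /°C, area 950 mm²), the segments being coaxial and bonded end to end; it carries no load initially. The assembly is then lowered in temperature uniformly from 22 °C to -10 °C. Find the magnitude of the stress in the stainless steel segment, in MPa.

σ ≈ 24.4 MPa (tensile)

With the walls removed the bar would change length by δ_free = Σ αᵢΔT Lᵢ = 9.3×10⁻⁶×32×475 + 1×10⁻⁶×32×320 + 16.3×10⁻⁶×32×240 = 0.2768 mm.
The rigid supports impose zero overall length change; the single axial force P common to all segments must satisfy P Σ Lᵢ/(AᵢEᵢ) = δ_free.
Σ Lᵢ/(AᵢEᵢ) = 475/(975×109×10³) + 320/(350×149×10³) + 240/(950×192×10³) = 1.192×10⁻⁵ mm/N.
So P = 0.2768 / 1.192×10⁻⁵ = 23.22 kN, tensile.
σ_{stainless steel} = P / A = 23220 / 950 = 24.44 MPa.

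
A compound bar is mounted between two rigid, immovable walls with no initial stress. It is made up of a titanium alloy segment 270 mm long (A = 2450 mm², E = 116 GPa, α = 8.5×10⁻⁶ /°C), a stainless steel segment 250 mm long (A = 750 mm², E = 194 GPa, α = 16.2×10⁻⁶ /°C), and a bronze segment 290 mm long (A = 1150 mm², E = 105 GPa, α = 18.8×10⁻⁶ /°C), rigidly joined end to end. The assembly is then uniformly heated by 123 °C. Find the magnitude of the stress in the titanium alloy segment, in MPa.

σ ≈ 117 MPa (compressive)

With the walls removed the bar would change length by δ_free = Σ αᵢΔT Lᵢ = 8.5×10⁻⁶×123×270 + 16.2×10⁻⁶×123×250 + 18.8×10⁻⁶×123×290 = 1.451 mm.
Since the ends are fixed, an axial force P builds up, equal in every segment, with P · Σ Lᵢ/(AᵢEᵢ) = δ_free.
Σ Lᵢ/(AᵢEᵢ) = 270/(2450×116×10³) + 250/(750×194×10³) + 290/(1150×105×10³) = 5.07×10⁻⁶ mm/N.
Hence P = δ_free / Σ(L/AE) = 1.451/5.07×10⁻⁶ = 286.2 kN (compressive).
σ_{titanium alloy} = P / A = 286200 / 2450 = 116.8 MPa.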